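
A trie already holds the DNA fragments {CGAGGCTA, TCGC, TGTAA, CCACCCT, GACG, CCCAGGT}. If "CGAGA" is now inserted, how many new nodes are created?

1

The longest prefix of "CGAGA" already in the trie is "CGAG" (length 4).
So 5 − 4 = 1 new nodes.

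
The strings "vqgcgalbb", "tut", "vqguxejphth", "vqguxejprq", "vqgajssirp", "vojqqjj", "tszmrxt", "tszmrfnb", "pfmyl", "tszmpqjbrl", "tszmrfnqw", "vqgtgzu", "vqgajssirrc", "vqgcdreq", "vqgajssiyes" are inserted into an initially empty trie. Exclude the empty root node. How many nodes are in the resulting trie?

Trace insertions, counting only characters that open a new branch:
  "vqgcgalbb" → 9 new (v, q, g, c, g, a, l, b, b)
  "tut" → 3 new (t, u, t)
  "vqguxejphth" → prefix "vqg" already present; 8 new (u, x, e, j, p, h, t, h)
  "vqguxejprq" → prefix "vqguxejp" already present; 2 new (r, q)
  "vqgajssirp" → prefix "vqg" already present; 7 new (a, j, s, s, i, r, p)
  "vojqqjj" → prefix "v" already present; 6 new (o, j, q, q, j, j)
  "tszmrxt" → prefix "t" already present; 6 new (s, z, m, r, x, t)
  "tszmrfnb" → prefix "tszmr" already present; 3 new (f, n, b)
  "pfmyl" → 5 new (p, f, m, y, l)
  "tszmpqjbrl" → prefix "tszm" already present; 6 new (p, q, j, b, r, l)
  "tszmrfnqw" → prefix "tszmrfn" already present; 2 new (q, w)
  "vqgtgzu" → prefix "vqg" already present; 4 new (t, g, z, u)
  "vqgajssirrc" → prefix "vqgajssir" already present; 2 new (r, c)
  "vqgcdreq" → prefix "vqgc" already present; 4 new (d, r, e, q)
  "vqgajssiyes" → prefix "vqgajssi" already present; 3 new (y, e, s)
Total nodes = 9 + 3 + 8 + 2 + 7 + 6 + 6 + 3 + 5 + 6 + 2 + 4 + 2 + 4 + 3 = 70

70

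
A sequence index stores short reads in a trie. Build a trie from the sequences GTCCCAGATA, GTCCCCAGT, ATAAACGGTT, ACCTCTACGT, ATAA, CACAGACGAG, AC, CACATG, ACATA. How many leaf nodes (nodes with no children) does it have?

7

A leaf is a node with no children — equivalently, the end of a word that is not a proper prefix of any other stored word.
Those words: "ACATA", "ACCTCTACGT", "ATAAACGGTT", "CACAGACGAG", "CACATG", "GTCCCAGATA", "GTCCCCAGT"
Leaf count: 7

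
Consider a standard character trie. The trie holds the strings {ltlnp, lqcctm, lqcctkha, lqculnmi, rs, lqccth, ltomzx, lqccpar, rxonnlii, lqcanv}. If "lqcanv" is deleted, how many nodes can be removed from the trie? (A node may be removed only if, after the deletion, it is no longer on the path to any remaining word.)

3

A node on "lqcanv"'s path can go only if nothing else ends at it or branches off below it.
The suffix "anv" (3 nodes) is used only by "lqcanv"; the node for "lqc" still has the child "c", so pruning stops there.
Nodes removed: 3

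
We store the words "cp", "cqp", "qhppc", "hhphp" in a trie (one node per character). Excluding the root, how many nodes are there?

Trie structure (* marks end of a word):
(root)
├─ c
│  ├─ p *
│  └─ q
│     └─ p *
├─ h
│  └─ h
│     └─ p
│        └─ h
│           └─ p *
└─ q
   └─ h
      └─ p
         └─ p
            └─ c *
Counting every labelled node above: 14.

14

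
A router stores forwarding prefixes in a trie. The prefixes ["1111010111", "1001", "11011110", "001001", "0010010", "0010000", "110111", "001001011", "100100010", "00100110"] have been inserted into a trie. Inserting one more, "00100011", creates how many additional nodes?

2

The longest prefix of "00100011" already in the trie is "001000" (length 6).
So 8 − 6 = 2 new nodes.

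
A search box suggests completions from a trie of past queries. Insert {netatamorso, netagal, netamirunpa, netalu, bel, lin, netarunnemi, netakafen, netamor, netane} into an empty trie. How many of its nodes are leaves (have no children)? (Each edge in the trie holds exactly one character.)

A leaf is a node with no children — equivalently, the end of a word that is not a proper prefix of any other stored word.
Those words: "bel", "lin", "netagal", "netakafen", "netalu", "netamirunpa", "netamor", "netane", "netarunnemi", "netatamorso"
Leaf count: 10

10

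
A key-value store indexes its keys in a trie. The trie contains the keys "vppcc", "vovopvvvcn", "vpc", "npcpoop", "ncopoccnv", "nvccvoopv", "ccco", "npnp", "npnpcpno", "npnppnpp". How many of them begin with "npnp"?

Walk to "npnp"; the words in its subtree are exactly those with that prefix.
Matches: "npnp", "npnpcpno", "npnppnpp"
Count: 3

3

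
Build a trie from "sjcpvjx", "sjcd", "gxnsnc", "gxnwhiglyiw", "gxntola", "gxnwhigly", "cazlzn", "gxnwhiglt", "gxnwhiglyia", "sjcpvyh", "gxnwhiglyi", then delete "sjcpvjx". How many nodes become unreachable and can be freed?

After clearing the end-marker at "sjcpvjx", prune upward until reaching a node still needed by another word.
The suffix "jx" (2 nodes) is used only by "sjcpvjx"; the node for "sjcpv" still has the child "y", so pruning stops there.
Nodes removed: 2

2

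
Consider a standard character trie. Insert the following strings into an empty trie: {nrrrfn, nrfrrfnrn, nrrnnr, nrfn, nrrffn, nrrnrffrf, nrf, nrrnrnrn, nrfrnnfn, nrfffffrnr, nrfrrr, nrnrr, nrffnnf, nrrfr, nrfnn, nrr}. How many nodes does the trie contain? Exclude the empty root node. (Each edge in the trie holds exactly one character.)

Trace insertions, counting only characters that open a new branch:
  "nrrrfn" → 6 new (n, r, r, r, f, n)
  "nrfrrfnrn" → prefix "nr" already present; 7 new (f, r, r, f, n, r, n)
  "nrrnnr" → prefix "nrr" already present; 3 new (n, n, r)
  "nrfn" → prefix "nrf" already present; 1 new (n)
  "nrrffn" → prefix "nrr" already present; 3 new (f, f, n)
  "nrrnrffrf" → prefix "nrrn" already present; 5 new (r, f, f, r, f)
  "nrf" → prefix "nrf" already present; 0 new (none)
  "nrrnrnrn" → prefix "nrrnr" already present; 3 new (n, r, n)
  "nrfrnnfn" → prefix "nrfr" already present; 4 new (n, n, f, n)
  "nrfffffrnr" → prefix "nrf" already present; 7 new (f, f, f, f, r, n, r)
  "nrfrrr" → prefix "nrfrr" already present; 1 new (r)
  "nrnrr" → prefix "nr" already present; 3 new (n, r, r)
  "nrffnnf" → prefix "nrff" already present; 3 new (n, n, f)
  "nrrfr" → prefix "nrrf" already present; 1 new (r)
  "nrfnn" → prefix "nrfn" already present; 1 new (n)
  "nrr" → prefix "nrr" already present; 0 new (none)
Total nodes = 6 + 7 + 3 + 1 + 3 + 5 + 0 + 3 + 4 + 7 + 1 + 3 + 3 + 1 + 1 + 0 = 48

48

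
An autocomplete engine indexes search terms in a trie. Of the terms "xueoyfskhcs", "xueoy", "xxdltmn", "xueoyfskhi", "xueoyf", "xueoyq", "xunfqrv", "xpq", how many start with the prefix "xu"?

6

Filter for entries beginning with "xu":
Matches: "xueoy", "xueoyf", "xueoyfskhcs", "xueoyfskhi", "xueoyq", "xunfqrv"
Count: 6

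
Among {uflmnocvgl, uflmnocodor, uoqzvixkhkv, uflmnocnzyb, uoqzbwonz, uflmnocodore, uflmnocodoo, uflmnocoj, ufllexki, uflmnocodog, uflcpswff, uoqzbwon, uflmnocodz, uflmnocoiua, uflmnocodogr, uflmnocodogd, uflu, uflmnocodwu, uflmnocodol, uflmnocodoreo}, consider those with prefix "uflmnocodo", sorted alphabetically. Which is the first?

uflmnocodog

Words with prefix "uflmnocodo", in lexicographic order: "uflmnocodog", "uflmnocodogd", "uflmnocodogr", "uflmnocodol", "uflmnocodoo", "uflmnocodor", "uflmnocodore", "uflmnocodoreo"
Position 1: uflmnocodog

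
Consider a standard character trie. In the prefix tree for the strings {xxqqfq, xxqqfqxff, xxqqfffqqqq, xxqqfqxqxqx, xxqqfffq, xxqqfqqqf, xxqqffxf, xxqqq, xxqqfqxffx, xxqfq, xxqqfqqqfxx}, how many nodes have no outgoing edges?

A leaf is a node with no children — equivalently, the end of a word that is not a proper prefix of any other stored word.
Those words: "xxqfq", "xxqqfffqqqq", "xxqqffxf", "xxqqfqqqfxx", "xxqqfqxffx", "xxqqfqxqxqx", "xxqqq"
Leaf count: 7

7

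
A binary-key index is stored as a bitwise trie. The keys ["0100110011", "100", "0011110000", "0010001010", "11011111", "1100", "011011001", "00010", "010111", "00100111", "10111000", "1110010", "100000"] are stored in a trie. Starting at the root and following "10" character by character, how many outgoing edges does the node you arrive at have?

2

Follow the path "10" to its node, then look at its outgoing edges.
Distinct next characters after "10": 0, 1.
That node has 2 child edges.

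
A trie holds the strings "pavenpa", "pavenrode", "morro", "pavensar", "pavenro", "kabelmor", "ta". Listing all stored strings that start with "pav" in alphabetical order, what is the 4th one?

Words with prefix "pav", in lexicographic order: "pavenpa", "pavenro", "pavenrode", "pavensar"
The 4th is pavensar.

pavensar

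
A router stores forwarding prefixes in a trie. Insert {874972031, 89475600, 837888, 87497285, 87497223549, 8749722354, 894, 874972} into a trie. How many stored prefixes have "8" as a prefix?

8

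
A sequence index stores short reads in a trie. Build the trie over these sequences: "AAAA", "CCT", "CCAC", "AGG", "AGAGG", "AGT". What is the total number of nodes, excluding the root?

For each word, the new-node count is its length minus the longest prefix already in the trie:
  "AAAA" → 4 new (A, A, A, A)
  "CCT" → 3 new (C, C, T)
  "CCAC" → prefix "CC" already present; 2 new (A, C)
  "AGG" → prefix "A" already present; 2 new (G, G)
  "AGAGG" → prefix "AG" already present; 3 new (A, G, G)
  "AGT" → prefix "AG" already present; 1 new (T)
Total nodes = 4 + 3 + 2 + 2 + 3 + 1 = 15

15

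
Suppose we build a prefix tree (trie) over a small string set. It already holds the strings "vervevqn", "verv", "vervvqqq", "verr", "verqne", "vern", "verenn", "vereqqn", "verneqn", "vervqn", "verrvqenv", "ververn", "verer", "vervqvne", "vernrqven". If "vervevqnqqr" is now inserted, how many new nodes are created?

The longest prefix of "vervevqnqqr" already in the trie is "vervevqn" (length 8).
New nodes needed: |"vervevqnqqr"| − 8 = 11 − 8 = 3.

3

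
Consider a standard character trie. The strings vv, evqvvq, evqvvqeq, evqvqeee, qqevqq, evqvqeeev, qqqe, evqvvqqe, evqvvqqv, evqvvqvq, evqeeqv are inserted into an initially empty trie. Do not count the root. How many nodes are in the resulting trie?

32

Insert word by word; a character creates a node only if that edge doesn't already exist:
  "vv" → 2 new (v, v)
  "evqvvq" → 6 new (e, v, q, v, v, q)
  "evqvvqeq" → prefix "evqvvq" already present; 2 new (e, q)
  "evqvqeee" → prefix "evqv" already present; 4 new (q, e, e, e)
  "qqevqq" → 6 new (q, q, e, v, q, q)
  "evqvqeeev" → prefix "evqvqeee" already present; 1 new (v)
  "qqqe" → prefix "qq" already present; 2 new (q, e)
  "evqvvqqe" → prefix "evqvvq" already present; 2 new (q, e)
  "evqvvqqv" → prefix "evqvvqq" already present; 1 new (v)
  "evqvvqvq" → prefix "evqvvq" already present; 2 new (v, q)
  "evqeeqv" → prefix "evq" already present; 4 new (e, e, q, v)
Total nodes = 2 + 6 + 2 + 4 + 6 + 1 + 2 + 2 + 1 + 2 + 4 = 32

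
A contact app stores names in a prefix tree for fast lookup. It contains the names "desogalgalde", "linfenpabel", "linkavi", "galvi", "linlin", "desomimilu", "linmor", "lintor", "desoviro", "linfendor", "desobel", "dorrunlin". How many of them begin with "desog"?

Traverse to the node for "desog", then collect every word in that subtree.
Matches: "desogalgalde"
Count: 1

1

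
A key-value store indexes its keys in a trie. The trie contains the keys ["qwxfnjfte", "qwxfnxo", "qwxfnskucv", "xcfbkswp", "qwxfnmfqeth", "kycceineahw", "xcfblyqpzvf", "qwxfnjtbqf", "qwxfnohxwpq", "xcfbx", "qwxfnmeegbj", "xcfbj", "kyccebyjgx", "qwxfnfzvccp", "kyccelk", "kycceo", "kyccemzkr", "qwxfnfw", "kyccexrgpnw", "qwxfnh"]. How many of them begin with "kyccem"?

Traverse to the node for "kyccem", then collect every word in that subtree.
Matches: "kyccemzkr"
Count: 1

1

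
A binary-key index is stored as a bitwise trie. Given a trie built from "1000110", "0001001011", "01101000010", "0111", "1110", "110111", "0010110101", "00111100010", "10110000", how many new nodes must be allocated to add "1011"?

"1011" is already a full path in the trie; only an end-marker is added.
No new nodes are needed: 0.

0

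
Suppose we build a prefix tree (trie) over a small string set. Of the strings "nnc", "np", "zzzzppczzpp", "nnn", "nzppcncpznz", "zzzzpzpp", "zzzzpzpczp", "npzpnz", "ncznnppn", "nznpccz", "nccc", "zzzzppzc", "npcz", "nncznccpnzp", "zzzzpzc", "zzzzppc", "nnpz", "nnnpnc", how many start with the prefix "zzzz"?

6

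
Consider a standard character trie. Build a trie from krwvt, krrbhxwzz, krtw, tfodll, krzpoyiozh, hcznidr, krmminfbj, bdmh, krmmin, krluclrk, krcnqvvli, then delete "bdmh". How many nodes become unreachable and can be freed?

4

Walk "bdmh" from the leaf back toward the root, removing each node that no remaining word uses.
No other word shares any prefix with "bdmh", so all 4 of its nodes go.
Nodes removed: 4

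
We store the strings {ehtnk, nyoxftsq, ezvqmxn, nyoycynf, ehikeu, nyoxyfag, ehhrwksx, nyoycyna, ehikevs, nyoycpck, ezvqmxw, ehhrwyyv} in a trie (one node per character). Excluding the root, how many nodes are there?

Insert word by word; a character creates a node only if that edge doesn't already exist:
  "ehtnk" → 5 new (e, h, t, n, k)
  "nyoxftsq" → 8 new (n, y, o, x, f, t, s, q)
  "ezvqmxn" → prefix "e" already present; 6 new (z, v, q, m, x, n)
  "nyoycynf" → prefix "nyo" already present; 5 new (y, c, y, n, f)
  "ehikeu" → prefix "eh" already present; 4 new (i, k, e, u)
  "nyoxyfag" → prefix "nyox" already present; 4 new (y, f, a, g)
  "ehhrwksx" → prefix "eh" already present; 6 new (h, r, w, k, s, x)
  "nyoycyna" → prefix "nyoycyn" already present; 1 new (a)
  "ehikevs" → prefix "ehike" already present; 2 new (v, s)
  "nyoycpck" → prefix "nyoyc" already present; 3 new (p, c, k)
  "ezvqmxw" → prefix "ezvqmx" already present; 1 new (w)
  "ehhrwyyv" → prefix "ehhrw" already present; 3 new (y, y, v)
Total nodes = 5 + 8 + 6 + 5 + 4 + 4 + 6 + 1 + 2 + 3 + 1 + 3 = 48

48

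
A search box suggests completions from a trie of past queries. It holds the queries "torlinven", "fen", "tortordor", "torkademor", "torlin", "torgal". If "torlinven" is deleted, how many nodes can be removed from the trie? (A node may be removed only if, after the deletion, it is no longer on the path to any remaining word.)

Walk "torlinven" from the leaf back toward the root, removing each node that no remaining word uses.
The suffix "ven" (3 nodes) is used only by "torlinven"; "torlin" is itself a stored word, so pruning stops there.
Nodes removed: 3

3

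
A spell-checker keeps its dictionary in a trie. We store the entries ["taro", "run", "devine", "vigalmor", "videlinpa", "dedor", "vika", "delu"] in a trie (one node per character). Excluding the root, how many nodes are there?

Trie structure (* marks end of a word):
(root)
├─ d
│  └─ e
│     ├─ d
│     │  └─ o
│     │     └─ r *
│     ├─ l
│     │  └─ u *
│     └─ v
│        └─ i
│           └─ n
│              └─ e *
├─ r
│  └─ u
│     └─ n *
├─ t
│  └─ a
│     └─ r
│        └─ o *
└─ v
   └─ i
      ├─ d
      │  └─ e
      │     └─ l
      │        └─ i
      │           └─ n
      │              └─ p
      │                 └─ a *
      ├─ g
      │  └─ a
      │     └─ l
      │        └─ m
      │           └─ o
      │              └─ r *
      └─ k
         └─ a *
Counting every labelled node above: 35.

35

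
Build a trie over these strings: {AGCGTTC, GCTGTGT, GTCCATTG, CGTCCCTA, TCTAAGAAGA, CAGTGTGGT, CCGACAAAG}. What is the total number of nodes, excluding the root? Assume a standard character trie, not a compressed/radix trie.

55

For each word, the new-node count is its length minus the longest prefix already in the trie:
  "AGCGTTC" → 7 new (A, G, C, G, T, T, C)
  "GCTGTGT" → 7 new (G, C, T, G, T, G, T)
  "GTCCATTG" → prefix "G" already present; 7 new (T, C, C, A, T, T, G)
  "CGTCCCTA" → 8 new (C, G, T, C, C, C, T, A)
  "TCTAAGAAGA" → 10 new (T, C, T, A, A, G, A, A, G, A)
  "CAGTGTGGT" → prefix "C" already present; 8 new (A, G, T, G, T, G, G, T)
  "CCGACAAAG" → prefix "C" already present; 8 new (C, G, A, C, A, A, A, G)
Total nodes = 7 + 7 + 7 + 8 + 10 + 8 + 8 = 55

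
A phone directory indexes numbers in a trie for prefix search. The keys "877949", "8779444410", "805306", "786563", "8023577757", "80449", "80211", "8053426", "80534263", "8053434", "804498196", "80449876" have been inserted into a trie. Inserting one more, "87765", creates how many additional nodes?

"877" is already a path in the trie; the remaining "65" must be added.
Each of the 2 remaining characters creates one node.

2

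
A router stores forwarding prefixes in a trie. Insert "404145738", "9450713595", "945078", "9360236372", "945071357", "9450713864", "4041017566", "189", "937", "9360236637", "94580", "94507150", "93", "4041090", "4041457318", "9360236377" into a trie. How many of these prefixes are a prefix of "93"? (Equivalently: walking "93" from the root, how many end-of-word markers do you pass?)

1

Check each prefix of "93" against the stored set — each match is an end-marker on the path.
Prefixes of the query that are stored words: "93"
Count: 1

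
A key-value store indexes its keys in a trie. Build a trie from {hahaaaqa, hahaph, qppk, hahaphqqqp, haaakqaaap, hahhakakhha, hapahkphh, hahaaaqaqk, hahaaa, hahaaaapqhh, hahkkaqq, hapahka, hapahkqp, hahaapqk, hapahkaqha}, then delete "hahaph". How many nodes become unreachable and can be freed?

Walk "hahaph" from the leaf back toward the root, removing each node that no remaining word uses.
Every node on "hahaph" is still needed (e.g. by "hahaphqqqp"), so nothing is freed.
Nodes removed: 0

0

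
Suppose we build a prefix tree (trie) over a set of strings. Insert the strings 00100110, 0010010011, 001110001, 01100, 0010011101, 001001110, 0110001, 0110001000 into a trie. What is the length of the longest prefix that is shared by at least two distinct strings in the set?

9

Look for the deepest trie node that still has at least two words in its subtree.
"001001110" and "0010011101" agree on "001001110" (9 characters) before diverging; nothing deeper is shared.
Longest shared-prefix length: 9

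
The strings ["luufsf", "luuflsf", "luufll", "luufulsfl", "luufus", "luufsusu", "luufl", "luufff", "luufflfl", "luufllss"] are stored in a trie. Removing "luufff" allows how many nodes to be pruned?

1

A node on "luufff"'s path can go only if nothing else ends at it or branches off below it.
The suffix "f" (1 node) is used only by "luufff"; the node for "luuff" still has the child "l", so pruning stops there.
Nodes removed: 1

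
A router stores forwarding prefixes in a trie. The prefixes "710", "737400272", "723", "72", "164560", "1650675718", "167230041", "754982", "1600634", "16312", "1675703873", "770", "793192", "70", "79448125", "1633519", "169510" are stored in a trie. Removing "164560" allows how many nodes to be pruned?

A node on "164560"'s path can go only if nothing else ends at it or branches off below it.
The suffix "4560" (4 nodes) is used only by "164560"; the node for "16" still has the child "5", so pruning stops there.
Nodes removed: 4

4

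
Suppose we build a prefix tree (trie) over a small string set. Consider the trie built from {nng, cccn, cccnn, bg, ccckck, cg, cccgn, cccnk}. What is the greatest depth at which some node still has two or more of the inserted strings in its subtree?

4

The deepest shared node is where two words last agree before diverging.
e.g. "cccn" and "cccnk" share the prefix "cccn" of length 4; no pair shares a longer one.
Longest shared-prefix length: 4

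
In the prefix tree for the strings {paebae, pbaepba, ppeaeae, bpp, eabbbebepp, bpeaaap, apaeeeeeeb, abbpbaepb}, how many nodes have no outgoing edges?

A leaf is a node with no children — equivalently, the end of a word that is not a proper prefix of any other stored word.
Those words: "abbpbaepb", "apaeeeeeeb", "bpeaaap", "bpp", "eabbbebepp", "paebae", "pbaepba", "ppeaeae"
Leaf count: 8

8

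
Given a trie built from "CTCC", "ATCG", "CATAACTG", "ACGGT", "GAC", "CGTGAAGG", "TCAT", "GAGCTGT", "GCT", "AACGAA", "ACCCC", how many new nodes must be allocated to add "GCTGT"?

2

"GCT" is already a path in the trie; the remaining "GT" must be added.
Each of the 2 remaining characters creates one node.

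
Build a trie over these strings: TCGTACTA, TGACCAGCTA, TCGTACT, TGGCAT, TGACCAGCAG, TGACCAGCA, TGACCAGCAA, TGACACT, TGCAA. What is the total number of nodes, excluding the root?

30

Insert word by word; a character creates a node only if that edge doesn't already exist:
  "TCGTACTA" → 8 new (T, C, G, T, A, C, T, A)
  "TGACCAGCTA" → prefix "T" already present; 9 new (G, A, C, C, A, G, C, T, A)
  "TCGTACT" → prefix "TCGTACT" already present; 0 new (none)
  "TGGCAT" → prefix "TG" already present; 4 new (G, C, A, T)
  "TGACCAGCAG" → prefix "TGACCAGC" already present; 2 new (A, G)
  "TGACCAGCA" → prefix "TGACCAGCA" already present; 0 new (none)
  "TGACCAGCAA" → prefix "TGACCAGCA" already present; 1 new (A)
  "TGACACT" → prefix "TGAC" already present; 3 new (A, C, T)
  "TGCAA" → prefix "TG" already present; 3 new (C, A, A)
Total nodes = 8 + 9 + 0 + 4 + 2 + 0 + 1 + 3 + 3 = 30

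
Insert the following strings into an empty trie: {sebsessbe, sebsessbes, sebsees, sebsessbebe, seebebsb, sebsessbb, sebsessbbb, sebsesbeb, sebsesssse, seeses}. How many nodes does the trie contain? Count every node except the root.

Count nodes per top-level branch (shared prefixes stored once):
  's'-branch (sebsees, sebsesbeb, sebsessbb, sebsessbbb, sebsessbe, sebsessbebe, sebsessbes, sebsesssse, seebebsb, seeses): 31 nodes
Sum: 31

31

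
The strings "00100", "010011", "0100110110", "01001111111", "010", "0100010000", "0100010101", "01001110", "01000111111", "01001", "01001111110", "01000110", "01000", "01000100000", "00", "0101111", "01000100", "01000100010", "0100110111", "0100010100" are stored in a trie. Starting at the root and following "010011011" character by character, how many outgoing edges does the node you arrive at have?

2

Walk "010011011" from the root, arriving at one node.
Distinct next characters after "010011011": 0, 1.
That node has 2 child edges.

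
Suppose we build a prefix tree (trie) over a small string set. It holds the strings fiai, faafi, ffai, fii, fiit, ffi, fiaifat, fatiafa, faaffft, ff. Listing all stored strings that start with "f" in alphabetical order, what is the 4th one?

Filter for "f…" and sort: "faaffft", "faafi", "fatiafa", "ff", "ffai", "ffi", "fiai", "fiaifat", "fii", "fiit"
The 4th is ff.

ff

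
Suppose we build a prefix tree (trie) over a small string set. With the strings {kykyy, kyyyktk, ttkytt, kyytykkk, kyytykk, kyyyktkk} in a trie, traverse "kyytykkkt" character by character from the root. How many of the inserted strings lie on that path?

Walk "kyytykkkt" from the root; an end-of-word marker is hit whenever a stored word is a prefix of "kyytykkkt".
Prefixes of the query that are stored words: "kyytykk", "kyytykkk"
Count: 2

2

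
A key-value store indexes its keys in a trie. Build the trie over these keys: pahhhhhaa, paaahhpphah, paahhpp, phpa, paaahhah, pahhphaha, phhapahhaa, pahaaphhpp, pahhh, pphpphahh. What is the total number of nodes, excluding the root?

For each word, the new-node count is its length minus the longest prefix already in the trie:
  "pahhhhhaa" → 9 new (p, a, h, h, h, h, h, a, a)
  "paaahhpphah" → prefix "pa" already present; 9 new (a, a, h, h, p, p, h, a, h)
  "paahhpp" → prefix "paa" already present; 4 new (h, h, p, p)
  "phpa" → prefix "p" already present; 3 new (h, p, a)
  "paaahhah" → prefix "paaahh" already present; 2 new (a, h)
  "pahhphaha" → prefix "pahh" already present; 5 new (p, h, a, h, a)
  "phhapahhaa" → prefix "ph" already present; 8 new (h, a, p, a, h, h, a, a)
  "pahaaphhpp" → prefix "pah" already present; 7 new (a, a, p, h, h, p, p)
  "pahhh" → prefix "pahhh" already present; 0 new (none)
  "pphpphahh" → prefix "p" already present; 8 new (p, h, p, p, h, a, h, h)
Total nodes = 9 + 9 + 4 + 3 + 2 + 5 + 8 + 7 + 0 + 8 = 55

55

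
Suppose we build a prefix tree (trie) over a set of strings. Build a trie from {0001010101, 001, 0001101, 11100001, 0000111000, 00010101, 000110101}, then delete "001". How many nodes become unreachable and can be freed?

A node on "001"'s path can go only if nothing else ends at it or branches off below it.
The suffix "1" (1 node) is used only by "001"; the node for "00" still has the child "0", so pruning stops there.
Nodes removed: 1

1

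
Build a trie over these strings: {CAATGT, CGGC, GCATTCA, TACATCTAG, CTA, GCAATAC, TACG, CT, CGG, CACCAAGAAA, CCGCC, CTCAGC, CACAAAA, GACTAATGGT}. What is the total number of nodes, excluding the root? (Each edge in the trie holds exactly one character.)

Insert word by word; a character creates a node only if that edge doesn't already exist:
  "CAATGT" → 6 new (C, A, A, T, G, T)
  "CGGC" → prefix "C" already present; 3 new (G, G, C)
  "GCATTCA" → 7 new (G, C, A, T, T, C, A)
  "TACATCTAG" → 9 new (T, A, C, A, T, C, T, A, G)
  "CTA" → prefix "C" already present; 2 new (T, A)
  "GCAATAC" → prefix "GCA" already present; 4 new (A, T, A, C)
  "TACG" → prefix "TAC" already present; 1 new (G)
  "CT" → prefix "CT" already present; 0 new (none)
  "CGG" → prefix "CGG" already present; 0 new (none)
  "CACCAAGAAA" → prefix "CA" already present; 8 new (C, C, A, A, G, A, A, A)
  "CCGCC" → prefix "C" already present; 4 new (C, G, C, C)
  "CTCAGC" → prefix "CT" already present; 4 new (C, A, G, C)
  "CACAAAA" → prefix "CAC" already present; 4 new (A, A, A, A)
  "GACTAATGGT" → prefix "G" already present; 9 new (A, C, T, A, A, T, G, G, T)
Total nodes = 6 + 3 + 7 + 9 + 2 + 4 + 1 + 0 + 0 + 8 + 4 + 4 + 4 + 9 = 61

61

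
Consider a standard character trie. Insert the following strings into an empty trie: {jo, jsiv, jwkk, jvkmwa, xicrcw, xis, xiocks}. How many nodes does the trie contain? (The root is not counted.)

24

Insert word by word; a character creates a node only if that edge doesn't already exist:
  "jo" → 2 new (j, o)
  "jsiv" → prefix "j" already present; 3 new (s, i, v)
  "jwkk" → prefix "j" already present; 3 new (w, k, k)
  "jvkmwa" → prefix "j" already present; 5 new (v, k, m, w, a)
  "xicrcw" → 6 new (x, i, c, r, c, w)
  "xis" → prefix "xi" already present; 1 new (s)
  "xiocks" → prefix "xi" already present; 4 new (o, c, k, s)
Total nodes = 2 + 3 + 3 + 5 + 6 + 1 + 4 = 24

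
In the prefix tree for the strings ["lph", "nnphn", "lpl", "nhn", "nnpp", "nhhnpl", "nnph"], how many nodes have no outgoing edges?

6

A leaf is a node with no children — equivalently, the end of a word that is not a proper prefix of any other stored word.
Those words: "lph", "lpl", "nhhnpl", "nhn", "nnphn", "nnpp"
Leaf count: 6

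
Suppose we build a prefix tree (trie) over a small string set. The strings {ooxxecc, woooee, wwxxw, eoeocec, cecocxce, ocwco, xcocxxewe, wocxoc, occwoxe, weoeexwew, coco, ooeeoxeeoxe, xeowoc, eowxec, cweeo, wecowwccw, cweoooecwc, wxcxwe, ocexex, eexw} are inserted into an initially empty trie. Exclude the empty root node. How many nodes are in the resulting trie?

Count nodes per top-level branch (shared prefixes stored once):
  'c'-branch (cecocxce, coco, cweeo, cweoooecwc): 22 nodes
  'e'-branch (eexw, eoeocec, eowxec): 14 nodes
  'o'-branch (occwoxe, ocexex, ocwco, ooeeoxeeoxe, ooxxecc): 29 nodes
  'w'-branch (wecowwccw, weoeexwew, wocxoc, woooee, wwxxw, wxcxwe): 34 nodes
  'x'-branch (xcocxxewe, xeowoc): 14 nodes
Sum: 113

113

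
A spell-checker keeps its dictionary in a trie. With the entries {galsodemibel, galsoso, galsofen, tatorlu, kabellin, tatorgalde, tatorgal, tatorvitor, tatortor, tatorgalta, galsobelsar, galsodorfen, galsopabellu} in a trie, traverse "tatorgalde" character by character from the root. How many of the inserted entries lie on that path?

Traverse "tatorgalde" character by character; count nodes along the way that are marked as word ends.
Prefixes of the query that are stored words: "tatorgal", "tatorgalde"
Count: 2

2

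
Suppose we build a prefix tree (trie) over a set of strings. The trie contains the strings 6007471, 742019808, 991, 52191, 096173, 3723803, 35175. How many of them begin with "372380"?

1

Filter for entries beginning with "372380":
Words under "372380": 3723803
Count: 1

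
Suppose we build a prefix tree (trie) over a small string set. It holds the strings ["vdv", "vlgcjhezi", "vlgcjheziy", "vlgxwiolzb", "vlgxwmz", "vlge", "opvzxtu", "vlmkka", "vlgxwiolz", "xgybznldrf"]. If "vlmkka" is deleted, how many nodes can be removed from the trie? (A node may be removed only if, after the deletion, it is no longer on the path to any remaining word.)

4

After clearing the end-marker at "vlmkka", prune upward until reaching a node still needed by another word.
The suffix "mkka" (4 nodes) is used only by "vlmkka"; the node for "vl" still has the child "g", so pruning stops there.
Nodes removed: 4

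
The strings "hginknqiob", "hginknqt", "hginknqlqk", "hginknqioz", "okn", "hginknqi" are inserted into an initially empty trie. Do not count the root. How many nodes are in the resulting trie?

Trie structure (* marks end of a word):
(root)
├─ h
│  └─ g
│     └─ i
│        └─ n
│           └─ k
│              └─ n
│                 └─ q
│                    ├─ i *
│                    │  └─ o
│                    │     ├─ b *
│                    │     └─ z *
│                    ├─ l
│                    │  └─ q
│                    │     └─ k *
│                    └─ t *
└─ o
   └─ k
      └─ n *
Counting every labelled node above: 18.

18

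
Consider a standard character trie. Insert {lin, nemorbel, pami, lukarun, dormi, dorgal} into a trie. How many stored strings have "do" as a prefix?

Traverse to the node for "do", then collect every word in that subtree.
Matches: "dorgal", "dormi"
Count: 2

2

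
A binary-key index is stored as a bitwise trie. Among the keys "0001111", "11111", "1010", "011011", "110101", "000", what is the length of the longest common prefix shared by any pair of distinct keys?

The deepest shared node is where two words last agree before diverging.
e.g. "000" and "0001111" share the prefix "000" of length 3; no pair shares a longer one.
Longest shared-prefix length: 3

3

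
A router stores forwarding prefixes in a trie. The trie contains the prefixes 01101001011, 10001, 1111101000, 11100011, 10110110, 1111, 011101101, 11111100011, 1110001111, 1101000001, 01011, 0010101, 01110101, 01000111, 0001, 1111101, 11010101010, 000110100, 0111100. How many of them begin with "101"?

Traverse to the node for "101", then collect every word in that subtree.
Matches: "10110110"
Count: 1

1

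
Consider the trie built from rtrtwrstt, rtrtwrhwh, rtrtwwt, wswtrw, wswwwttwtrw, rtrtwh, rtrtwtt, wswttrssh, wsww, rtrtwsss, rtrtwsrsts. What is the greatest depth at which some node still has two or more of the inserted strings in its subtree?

6

Equivalently: take the maximum, over all pairs, of their longest common prefix length.
e.g. "rtrtwrhwh" and "rtrtwrstt" share the prefix "rtrtwr" of length 6; no pair shares a longer one.
Longest shared-prefix length: 6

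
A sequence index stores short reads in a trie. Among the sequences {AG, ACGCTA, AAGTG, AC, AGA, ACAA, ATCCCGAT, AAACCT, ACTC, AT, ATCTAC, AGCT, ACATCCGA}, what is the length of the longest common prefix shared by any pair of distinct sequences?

The deepest shared node is where two words last agree before diverging.
e.g. "ACAA" and "ACATCCGA" share the prefix "ACA" of length 3; no pair shares a longer one.
Longest shared-prefix length: 3

3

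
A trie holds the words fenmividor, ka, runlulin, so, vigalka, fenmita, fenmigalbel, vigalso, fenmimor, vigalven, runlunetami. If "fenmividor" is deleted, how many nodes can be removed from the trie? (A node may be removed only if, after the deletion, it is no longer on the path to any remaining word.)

5

After clearing the end-marker at "fenmividor", prune upward until reaching a node still needed by another word.
The suffix "vidor" (5 nodes) is used only by "fenmividor"; the node for "fenmi" still has the child "t", so pruning stops there.
Nodes removed: 5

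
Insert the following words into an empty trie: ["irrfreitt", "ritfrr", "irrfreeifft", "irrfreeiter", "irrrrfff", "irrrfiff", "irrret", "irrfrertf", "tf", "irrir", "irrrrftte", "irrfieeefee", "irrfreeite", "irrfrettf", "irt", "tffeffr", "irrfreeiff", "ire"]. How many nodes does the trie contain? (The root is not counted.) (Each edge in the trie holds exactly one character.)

For each word, the new-node count is its length minus the longest prefix already in the trie:
  "irrfreitt" → 9 new (i, r, r, f, r, e, i, t, t)
  "ritfrr" → 6 new (r, i, t, f, r, r)
  "irrfreeifft" → prefix "irrfre" already present; 5 new (e, i, f, f, t)
  "irrfreeiter" → prefix "irrfreei" already present; 3 new (t, e, r)
  "irrrrfff" → prefix "irr" already present; 5 new (r, r, f, f, f)
  "irrrfiff" → prefix "irrr" already present; 4 new (f, i, f, f)
  "irrret" → prefix "irrr" already present; 2 new (e, t)
  "irrfrertf" → prefix "irrfre" already present; 3 new (r, t, f)
  "tf" → 2 new (t, f)
  "irrir" → prefix "irr" already present; 2 new (i, r)
  "irrrrftte" → prefix "irrrrf" already present; 3 new (t, t, e)
  "irrfieeefee" → prefix "irrf" already present; 7 new (i, e, e, e, f, e, e)
  "irrfreeite" → prefix "irrfreeite" already present; 0 new (none)
  "irrfrettf" → prefix "irrfre" already present; 3 new (t, t, f)
  "irt" → prefix "ir" already present; 1 new (t)
  "tffeffr" → prefix "tf" already present; 5 new (f, e, f, f, r)
  "irrfreeiff" → prefix "irrfreeiff" already present; 0 new (none)
  "ire" → prefix "ir" already present; 1 new (e)
Total nodes = 9 + 6 + 5 + 3 + 5 + 4 + 2 + 3 + 2 + 2 + 3 + 7 + 0 + 3 + 1 + 5 + 0 + 1 = 61

61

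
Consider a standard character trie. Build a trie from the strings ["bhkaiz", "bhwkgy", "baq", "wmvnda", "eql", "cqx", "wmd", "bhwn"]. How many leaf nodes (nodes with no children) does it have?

8

A leaf is a node with no children — equivalently, the end of a word that is not a proper prefix of any other stored word.
Those words: "baq", "bhkaiz", "bhwkgy", "bhwn", "cqx", "eql", "wmd", "wmvnda"
Leaf count: 8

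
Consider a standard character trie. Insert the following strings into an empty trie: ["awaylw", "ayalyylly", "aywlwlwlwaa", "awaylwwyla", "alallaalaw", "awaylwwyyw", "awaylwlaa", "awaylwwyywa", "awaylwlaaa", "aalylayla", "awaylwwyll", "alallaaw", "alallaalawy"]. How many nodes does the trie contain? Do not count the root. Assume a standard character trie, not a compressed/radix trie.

Insert word by word; a character creates a node only if that edge doesn't already exist:
  "awaylw" → 6 new (a, w, a, y, l, w)
  "ayalyylly" → prefix "a" already present; 8 new (y, a, l, y, y, l, l, y)
  "aywlwlwlwaa" → prefix "ay" already present; 9 new (w, l, w, l, w, l, w, a, a)
  "awaylwwyla" → prefix "awaylw" already present; 4 new (w, y, l, a)
  "alallaalaw" → prefix "a" already present; 9 new (l, a, l, l, a, a, l, a, w)
  "awaylwwyyw" → prefix "awaylwwy" already present; 2 new (y, w)
  "awaylwlaa" → prefix "awaylw" already present; 3 new (l, a, a)
  "awaylwwyywa" → prefix "awaylwwyyw" already present; 1 new (a)
  "awaylwlaaa" → prefix "awaylwlaa" already present; 1 new (a)
  "aalylayla" → prefix "a" already present; 8 new (a, l, y, l, a, y, l, a)
  "awaylwwyll" → prefix "awaylwwyl" already present; 1 new (l)
  "alallaaw" → prefix "alallaa" already present; 1 new (w)
  "alallaalawy" → prefix "alallaalaw" already present; 1 new (y)
Total nodes = 6 + 8 + 9 + 4 + 9 + 2 + 3 + 1 + 1 + 8 + 1 + 1 + 1 = 54

54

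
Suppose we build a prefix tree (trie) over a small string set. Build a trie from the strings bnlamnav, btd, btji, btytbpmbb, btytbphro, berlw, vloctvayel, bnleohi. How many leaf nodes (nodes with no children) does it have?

8

Leaves are exactly the stored words that no other stored word extends.
Those words: "berlw", "bnlamnav", "bnleohi", "btd", "btji", "btytbphro", "btytbpmbb", "vloctvayel"
Leaf count: 8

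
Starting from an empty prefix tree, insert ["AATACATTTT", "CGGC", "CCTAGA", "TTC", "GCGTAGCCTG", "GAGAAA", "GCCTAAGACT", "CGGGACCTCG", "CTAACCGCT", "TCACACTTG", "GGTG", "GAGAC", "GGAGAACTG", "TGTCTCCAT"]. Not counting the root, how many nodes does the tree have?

Insert word by word; a character creates a node only if that edge doesn't already exist:
  "AATACATTTT" → 10 new (A, A, T, A, C, A, T, T, T, T)
  "CGGC" → 4 new (C, G, G, C)
  "CCTAGA" → prefix "C" already present; 5 new (C, T, A, G, A)
  "TTC" → 3 new (T, T, C)
  "GCGTAGCCTG" → 10 new (G, C, G, T, A, G, C, C, T, G)
  "GAGAAA" → prefix "G" already present; 5 new (A, G, A, A, A)
  "GCCTAAGACT" → prefix "GC" already present; 8 new (C, T, A, A, G, A, C, T)
  "CGGGACCTCG" → prefix "CGG" already present; 7 new (G, A, C, C, T, C, G)
  "CTAACCGCT" → prefix "C" already present; 8 new (T, A, A, C, C, G, C, T)
  "TCACACTTG" → prefix "T" already present; 8 new (C, A, C, A, C, T, T, G)
  "GGTG" → prefix "G" already present; 3 new (G, T, G)
  "GAGAC" → prefix "GAGA" already present; 1 new (C)
  "GGAGAACTG" → prefix "GG" already present; 7 new (A, G, A, A, C, T, G)
  "TGTCTCCAT" → prefix "T" already present; 8 new (G, T, C, T, C, C, A, T)
Total nodes = 10 + 4 + 5 + 3 + 10 + 5 + 8 + 7 + 8 + 8 + 3 + 1 + 7 + 8 = 87

87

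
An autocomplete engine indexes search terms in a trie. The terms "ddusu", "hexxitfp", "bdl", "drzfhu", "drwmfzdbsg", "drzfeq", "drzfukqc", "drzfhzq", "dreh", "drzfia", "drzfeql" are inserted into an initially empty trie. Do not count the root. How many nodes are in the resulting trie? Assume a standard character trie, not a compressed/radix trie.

42

For each word, the new-node count is its length minus the longest prefix already in the trie:
  "ddusu" → 5 new (d, d, u, s, u)
  "hexxitfp" → 8 new (h, e, x, x, i, t, f, p)
  "bdl" → 3 new (b, d, l)
  "drzfhu" → prefix "d" already present; 5 new (r, z, f, h, u)
  "drwmfzdbsg" → prefix "dr" already present; 8 new (w, m, f, z, d, b, s, g)
  "drzfeq" → prefix "drzf" already present; 2 new (e, q)
  "drzfukqc" → prefix "drzf" already present; 4 new (u, k, q, c)
  "drzfhzq" → prefix "drzfh" already present; 2 new (z, q)
  "dreh" → prefix "dr" already present; 2 new (e, h)
  "drzfia" → prefix "drzf" already present; 2 new (i, a)
  "drzfeql" → prefix "drzfeq" already present; 1 new (l)
Total nodes = 5 + 8 + 3 + 5 + 8 + 2 + 4 + 2 + 2 + 2 + 1 = 42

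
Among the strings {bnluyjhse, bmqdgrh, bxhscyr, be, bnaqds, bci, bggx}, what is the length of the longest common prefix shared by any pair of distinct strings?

2

Equivalently: take the maximum, over all pairs, of their longest common prefix length.
"bnaqds" and "bnluyjhse" agree on "bn" (2 characters) before diverging; nothing deeper is shared.
Longest shared-prefix length: 2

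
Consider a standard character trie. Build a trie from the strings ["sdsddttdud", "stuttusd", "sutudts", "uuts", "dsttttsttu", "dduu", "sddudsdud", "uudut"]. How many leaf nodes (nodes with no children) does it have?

8

Leaves are exactly the stored words that no other stored word extends.
Those words: "dduu", "dsttttsttu", "sddudsdud", "sdsddttdud", "stuttusd", "sutudts", "uudut", "uuts"
Leaf count: 8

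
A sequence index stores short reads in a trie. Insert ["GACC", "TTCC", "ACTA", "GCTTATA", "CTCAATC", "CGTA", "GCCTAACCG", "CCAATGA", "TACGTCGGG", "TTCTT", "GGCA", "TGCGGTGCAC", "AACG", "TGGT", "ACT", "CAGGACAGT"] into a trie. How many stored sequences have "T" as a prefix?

Filter for entries beginning with "T":
Matches: "TACGTCGGG", "TGCGGTGCAC", "TGGT", "TTCC", "TTCTT"
Count: 5

5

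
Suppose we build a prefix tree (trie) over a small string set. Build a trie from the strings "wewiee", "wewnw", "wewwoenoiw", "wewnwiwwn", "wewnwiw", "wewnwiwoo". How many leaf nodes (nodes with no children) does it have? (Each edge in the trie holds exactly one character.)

4

Leaves are exactly the stored words that no other stored word extends.
Those words: "wewiee", "wewnwiwoo", "wewnwiwwn", "wewwoenoiw"
Leaf count: 4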